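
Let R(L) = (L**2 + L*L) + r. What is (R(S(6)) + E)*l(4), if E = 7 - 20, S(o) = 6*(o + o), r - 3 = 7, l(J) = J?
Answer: 41460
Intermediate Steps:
r = 10 (r = 3 + 7 = 10)
S(o) = 12*o (S(o) = 6*(2*o) = 12*o)
E = -13
R(L) = 10 + 2*L**2 (R(L) = (L**2 + L*L) + 10 = (L**2 + L**2) + 10 = 2*L**2 + 10 = 10 + 2*L**2)
(R(S(6)) + E)*l(4) = ((10 + 2*(12*6)**2) - 13)*4 = ((10 + 2*72**2) - 13)*4 = ((10 + 2*5184) - 13)*4 = ((10 + 10368) - 13)*4 = (10378 - 13)*4 = 10365*4 = 41460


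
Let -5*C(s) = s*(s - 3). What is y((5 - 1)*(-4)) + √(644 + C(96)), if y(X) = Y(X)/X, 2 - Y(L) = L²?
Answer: 127/8 + 2*I*√7135/5 ≈ 15.875 + 33.788*I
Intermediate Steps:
Y(L) = 2 - L²
C(s) = -s*(-3 + s)/5 (C(s) = -s*(s - 3)/5 = -s*(-3 + s)/5)
y(X) = (2 - X²)/X
y((5 - 1)*(-4)) + √(644 + C(96)) = (-(5 - 1)*(-4) + 2/(((5 - 1)*(-4)))) + √(644 + (⅕)*96*(3 - 1*96)) = (-4*(-4) + 2/((4*(-4)))) + √(644 + (⅕)*96*(3 - 96)) = (-1*(-16) + 2/(-16)) + √(644 + (⅕)*96*(-93)) = (16 + 2*(-1/16)) + √(644 - 8928/5) = (16 - ⅛) + √(-5708/5) = 127/8 + 2*I*√7135/5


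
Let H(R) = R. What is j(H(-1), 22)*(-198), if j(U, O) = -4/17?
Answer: 792/17 ≈ 46.588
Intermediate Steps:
j(U, O) = -4/17 (j(U, O) = -4*1/17 = -4/17)
j(H(-1), 22)*(-198) = -4/17*(-198) = 792/17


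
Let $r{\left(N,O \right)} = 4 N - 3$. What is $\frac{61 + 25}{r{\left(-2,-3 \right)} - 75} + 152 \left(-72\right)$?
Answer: $-10945$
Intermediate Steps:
$r{\left(N,O \right)} = -3 + 4 N$
$\frac{61 + 25}{r{\left(-2,-3 \right)} - 75} + 152 \left(-72\right) = \frac{61 + 25}{\left(-3 + 4 \left(-2\right)\right) - 75} + 152 \left(-72\right) = \frac{86}{\left(-3 - 8\right) - 75} - 10944 = \frac{86}{-11 - 75} - 10944 = \frac{86}{-86} - 10944 = 86 \left(- \frac{1}{86}\right) - 10944 = -1 - 10944 = -10945$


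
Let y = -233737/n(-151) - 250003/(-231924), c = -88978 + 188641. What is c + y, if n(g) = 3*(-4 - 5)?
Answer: 226100164531/2087316 ≈ 1.0832e+5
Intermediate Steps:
n(g) = -27 (n(g) = 3*(-9) = -27)
c = 99663
y = 18071990023/2087316 (y = -233737/(-27) - 250003/(-231924) = -233737*(-1/27) - 250003*(-1/231924) = 233737/27 + 250003/231924 = 18071990023/2087316 ≈ 8658.0)
c + y = 99663 + 18071990023/2087316 = 226100164531/2087316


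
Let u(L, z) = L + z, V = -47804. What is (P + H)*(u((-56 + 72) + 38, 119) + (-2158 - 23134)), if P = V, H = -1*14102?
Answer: 1555016814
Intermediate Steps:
H = -14102
P = -47804
(P + H)*(u((-56 + 72) + 38, 119) + (-2158 - 23134)) = (-47804 - 14102)*((((-56 + 72) + 38) + 119) + (-2158 - 23134)) = -61906*(((16 + 38) + 119) - 25292) = -61906*((54 + 119) - 25292) = -61906*(173 - 25292) = -61906*(-25119) = 1555016814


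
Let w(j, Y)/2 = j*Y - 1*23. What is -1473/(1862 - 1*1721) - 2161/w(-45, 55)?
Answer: -2351469/234812 ≈ -10.014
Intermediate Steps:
w(j, Y) = -46 + 2*Y*j (w(j, Y) = 2*(j*Y - 1*23) = 2*(Y*j - 23) = 2*(-23 + Y*j) = -46 + 2*Y*j)
-1473/(1862 - 1*1721) - 2161/w(-45, 55) = -1473/(1862 - 1*1721) - 2161/(-46 + 2*55*(-45)) = -1473/(1862 - 1721) - 2161/(-46 - 4950) = -1473/141 - 2161/(-4996) = -1473*1/141 - 2161*(-1/4996) = -491/47 + 2161/4996 = -2351469/234812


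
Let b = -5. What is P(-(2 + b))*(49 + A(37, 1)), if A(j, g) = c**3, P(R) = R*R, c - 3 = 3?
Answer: 2385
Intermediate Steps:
c = 6 (c = 3 + 3 = 6)
P(R) = R**2
A(j, g) = 216 (A(j, g) = 6**3 = 216)
P(-(2 + b))*(49 + A(37, 1)) = (-(2 - 5))**2*(49 + 216) = (-1*(-3))**2*265 = 3**2*265 = 9*265 = 2385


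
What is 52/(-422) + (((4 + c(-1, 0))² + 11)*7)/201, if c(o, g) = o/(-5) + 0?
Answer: 926882/1060275 ≈ 0.87419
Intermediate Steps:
c(o, g) = -o/5 (c(o, g) = o*(-⅕) + 0 = -o/5 + 0 = -o/5)
52/(-422) + (((4 + c(-1, 0))² + 11)*7)/201 = 52/(-422) + (((4 - ⅕*(-1))² + 11)*7)/201 = 52*(-1/422) + (((4 + ⅕)² + 11)*7)*(1/201) = -26/211 + (((21/5)² + 11)*7)*(1/201) = -26/211 + ((441/25 + 11)*7)*(1/201) = -26/211 + ((716/25)*7)*(1/201) = -26/211 + (5012/25)*(1/201) = -26/211 + 5012/5025 = 926882/1060275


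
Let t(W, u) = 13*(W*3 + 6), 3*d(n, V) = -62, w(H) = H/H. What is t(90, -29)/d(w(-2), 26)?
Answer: -5382/31 ≈ -173.61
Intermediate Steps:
w(H) = 1
d(n, V) = -62/3 (d(n, V) = (1/3)*(-62) = -62/3)
t(W, u) = 78 + 39*W (t(W, u) = 13*(3*W + 6) = 13*(6 + 3*W) = 78 + 39*W)
t(90, -29)/d(w(-2), 26) = (78 + 39*90)/(-62/3) = (78 + 3510)*(-3/62) = 3588*(-3/62) = -5382/31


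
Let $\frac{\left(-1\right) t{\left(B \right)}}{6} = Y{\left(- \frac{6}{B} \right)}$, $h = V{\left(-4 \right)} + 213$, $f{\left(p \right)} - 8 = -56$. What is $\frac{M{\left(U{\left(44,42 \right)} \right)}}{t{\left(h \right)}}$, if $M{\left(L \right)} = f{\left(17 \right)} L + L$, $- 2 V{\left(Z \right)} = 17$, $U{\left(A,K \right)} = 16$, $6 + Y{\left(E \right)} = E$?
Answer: $- \frac{76892}{3699} \approx -20.787$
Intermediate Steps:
$f{\left(p \right)} = -48$ ($f{\left(p \right)} = 8 - 56 = -48$)
$Y{\left(E \right)} = -6 + E$
$V{\left(Z \right)} = - \frac{17}{2}$ ($V{\left(Z \right)} = \left(- \frac{1}{2}\right) 17 = - \frac{17}{2}$)
$M{\left(L \right)} = - 47 L$ ($M{\left(L \right)} = - 48 L + L = - 47 L$)
$h = \frac{409}{2}$ ($h = - \frac{17}{2} + 213 = \frac{409}{2} \approx 204.5$)
$t{\left(B \right)} = 36 + \frac{36}{B}$ ($t{\left(B \right)} = - 6 \left(-6 - \frac{6}{B}\right) = 36 + \frac{36}{B}$)
$\frac{M{\left(U{\left(44,42 \right)} \right)}}{t{\left(h \right)}} = \frac{\left(-47\right) 16}{36 + \frac{36}{\frac{409}{2}}} = - \frac{752}{36 + 36 \cdot \frac{2}{409}} = - \frac{752}{36 + \frac{72}{409}} = - \frac{752}{\frac{14796}{409}} = \left(-752\right) \frac{409}{14796} = - \frac{76892}{3699}$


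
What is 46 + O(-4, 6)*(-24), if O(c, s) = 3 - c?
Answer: -122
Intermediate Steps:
46 + O(-4, 6)*(-24) = 46 + (3 - 1*(-4))*(-24) = 46 + (3 + 4)*(-24) = 46 + 7*(-24) = 46 - 168 = -122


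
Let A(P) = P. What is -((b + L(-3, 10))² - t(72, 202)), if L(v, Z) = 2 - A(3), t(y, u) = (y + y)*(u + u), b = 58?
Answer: 54927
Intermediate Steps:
t(y, u) = 4*u*y (t(y, u) = (2*y)*(2*u) = 4*u*y)
L(v, Z) = -1 (L(v, Z) = 2 - 1*3 = 2 - 3 = -1)
-((b + L(-3, 10))² - t(72, 202)) = -((58 - 1)² - 4*202*72) = -(57² - 1*58176) = -(3249 - 58176) = -1*(-54927) = 54927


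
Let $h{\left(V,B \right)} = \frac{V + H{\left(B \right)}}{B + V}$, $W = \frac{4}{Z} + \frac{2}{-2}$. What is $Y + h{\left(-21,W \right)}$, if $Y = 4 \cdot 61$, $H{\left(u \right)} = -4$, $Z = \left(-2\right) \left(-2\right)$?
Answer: $\frac{5149}{21} \approx 245.19$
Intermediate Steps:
$Z = 4$
$W = 0$ ($W = \frac{4}{4} + \frac{2}{-2} = 4 \cdot \frac{1}{4} + 2 \left(- \frac{1}{2}\right) = 1 - 1 = 0$)
$Y = 244$
$h{\left(V,B \right)} = \frac{-4 + V}{B + V}$ ($h{\left(V,B \right)} = \frac{V - 4}{B + V} = \frac{-4 + V}{B + V}$)
$Y + h{\left(-21,W \right)} = 244 + \frac{-4 - 21}{0 - 21} = 244 + \frac{1}{-21} \left(-25\right) = 244 - - \frac{25}{21} = 244 + \frac{25}{21} = \frac{5149}{21}$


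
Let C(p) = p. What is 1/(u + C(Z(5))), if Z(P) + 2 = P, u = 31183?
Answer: 1/31186 ≈ 3.2066e-5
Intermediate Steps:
Z(P) = -2 + P
1/(u + C(Z(5))) = 1/(31183 + (-2 + 5)) = 1/(31183 + 3) = 1/31186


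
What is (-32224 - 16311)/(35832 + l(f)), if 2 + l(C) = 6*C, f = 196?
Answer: -48535/37006 ≈ -1.3115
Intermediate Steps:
l(C) = -2 + 6*C
(-32224 - 16311)/(35832 + l(f)) = (-32224 - 16311)/(35832 + (-2 + 6*196)) = -48535/(35832 + (-2 + 1176)) = -48535/(35832 + 1174) = -48535/37006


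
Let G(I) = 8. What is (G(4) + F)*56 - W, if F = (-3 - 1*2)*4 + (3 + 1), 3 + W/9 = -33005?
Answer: 296624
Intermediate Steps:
W = -297072 (W = -27 + 9*(-33005) = -27 - 297045 = -297072)
F = -16 (F = (-3 - 2)*4 + 4 = -5*4 + 4 = -20 + 4 = -16)
(G(4) + F)*56 - W = (8 - 16)*56 - 1*(-297072) = -8*56 + 297072 = -448 + 297072 = 296624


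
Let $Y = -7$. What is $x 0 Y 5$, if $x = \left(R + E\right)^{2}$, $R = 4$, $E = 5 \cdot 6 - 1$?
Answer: $0$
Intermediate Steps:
$E = 29$ ($E = 30 - 1 = 29$)
$x = 1089$ ($x = \left(4 + 29\right)^{2} = 33^{2} = 1089$)
$x 0 Y 5 = 1089 \cdot 0 \left(-7\right) 5 = 1089 \cdot 0 \cdot 5 = 1089 \cdot 0 = 0$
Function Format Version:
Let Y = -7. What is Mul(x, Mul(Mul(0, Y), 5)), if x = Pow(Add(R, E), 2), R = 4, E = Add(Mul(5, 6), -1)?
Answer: 0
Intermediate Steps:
E = 29 (E = Add(30, -1) = 29)
x = 1089 (x = Pow(Add(4, 29), 2) = Pow(33, 2) = 1089)
Mul(x, Mul(Mul(0, Y), 5)) = Mul(1089, Mul(Mul(0, -7), 5)) = Mul(1089, Mul(0, 5)) = Mul(1089, 0) = 0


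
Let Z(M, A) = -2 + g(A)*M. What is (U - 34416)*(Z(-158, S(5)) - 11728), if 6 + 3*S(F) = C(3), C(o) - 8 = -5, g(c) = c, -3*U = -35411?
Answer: 785009764/3 ≈ 2.6167e+8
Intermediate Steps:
U = 35411/3 (U = -⅓*(-35411) = 35411/3 ≈ 11804.)
C(o) = 3 (C(o) = 8 - 5 = 3)
S(F) = -1 (S(F) = -2 + (⅓)*3 = -2 + 1 = -1)
Z(M, A) = -2 + A*M
(U - 34416)*(Z(-158, S(5)) - 11728) = (35411/3 - 34416)*((-2 - 1*(-158)) - 11728) = -67837*((-2 + 158) - 11728)/3 = -67837*(156 - 11728)/3 = -67837/3*(-11572) = 785009764/3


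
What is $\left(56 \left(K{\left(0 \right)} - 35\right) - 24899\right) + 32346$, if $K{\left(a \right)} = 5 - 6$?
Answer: $5431$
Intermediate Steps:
$K{\left(a \right)} = -1$ ($K{\left(a \right)} = 5 - 6 = -1$)
$\left(56 \left(K{\left(0 \right)} - 35\right) - 24899\right) + 32346 = \left(56 \left(-1 - 35\right) - 24899\right) + 32346 = \left(56 \left(-36\right) - 24899\right) + 32346 = \left(-2016 - 24899\right) + 32346 = -26915 + 32346 = 5431$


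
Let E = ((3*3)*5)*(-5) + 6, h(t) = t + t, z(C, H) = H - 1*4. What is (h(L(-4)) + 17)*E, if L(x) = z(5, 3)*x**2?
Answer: 3285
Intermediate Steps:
z(C, H) = -4 + H (z(C, H) = H - 4 = -4 + H)
L(x) = -x**2 (L(x) = (-4 + 3)*x**2 = -x**2)
h(t) = 2*t
E = -219 (E = (9*5)*(-5) + 6 = 45*(-5) + 6 = -225 + 6 = -219)
(h(L(-4)) + 17)*E = (2*(-1*(-4)**2) + 17)*(-219) = (2*(-1*16) + 17)*(-219) = (2*(-16) + 17)*(-219) = (-32 + 17)*(-219) = -15*(-219) = 3285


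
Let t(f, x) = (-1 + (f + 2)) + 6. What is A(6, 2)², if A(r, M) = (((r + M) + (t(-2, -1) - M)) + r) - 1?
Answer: 256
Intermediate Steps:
t(f, x) = 7 + f (t(f, x) = (-1 + (2 + f)) + 6 = (1 + f) + 6 = 7 + f)
A(r, M) = 4 + 2*r (A(r, M) = (((r + M) + ((7 - 2) - M)) + r) - 1 = (((M + r) + (5 - M)) + r) - 1 = ((5 + r) + r) - 1 = (5 + 2*r) - 1 = 4 + 2*r)
A(6, 2)² = (4 + 2*6)² = (4 + 12)² = 16² = 256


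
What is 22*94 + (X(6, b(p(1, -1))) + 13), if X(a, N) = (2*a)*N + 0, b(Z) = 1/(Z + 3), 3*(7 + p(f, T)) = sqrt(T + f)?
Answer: 2078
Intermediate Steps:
p(f, T) = -7 + sqrt(T + f)/3
b(Z) = 1/(3 + Z)
X(a, N) = 2*N*a (X(a, N) = 2*N*a + 0 = 2*N*a)
22*94 + (X(6, b(p(1, -1))) + 13) = 22*94 + (2*6/(3 + (-7 + sqrt(-1 + 1)/3)) + 13) = 2068 + (2*6/(3 + (-7 + sqrt(0)/3)) + 13) = 2068 + (2*6/(3 + (-7 + (1/3)*0)) + 13) = 2068 + (2*6/(3 + (-7 + 0)) + 13) = 2068 + (2*6/(3 - 7) + 13) = 2068 + (2*6/(-4) + 13) = 2068 + (2*(-1/4)*6 + 13) = 2068 + (-3 + 13) = 2068 + 10 = 2078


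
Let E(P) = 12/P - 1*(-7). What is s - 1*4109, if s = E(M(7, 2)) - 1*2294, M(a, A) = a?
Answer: -44760/7 ≈ -6394.3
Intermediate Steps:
E(P) = 7 + 12/P (E(P) = 12/P + 7 = 7 + 12/P)
s = -15997/7 (s = (7 + 12/7) - 1*2294 = (7 + 12*(⅐)) - 2294 = (7 + 12/7) - 2294 = 61/7 - 2294 = -15997/7 ≈ -2285.3)
s - 1*4109 = -15997/7 - 1*4109 = -15997/7 - 4109 = -44760/7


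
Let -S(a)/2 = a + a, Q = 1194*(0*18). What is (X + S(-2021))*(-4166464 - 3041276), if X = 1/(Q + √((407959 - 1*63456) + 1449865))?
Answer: -58267370160 - 78345*√53/106 ≈ -5.8267e+10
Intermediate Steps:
Q = 0 (Q = 1194*0 = 0)
X = √53/9752 (X = 1/(0 + √((407959 - 1*63456) + 1449865)) = 1/(0 + √((407959 - 63456) + 1449865)) = 1/(0 + √(344503 + 1449865)) = 1/(0 + √1794368) = 1/(0 + 184*√53) = 1/(184*√53) = √53/9752 ≈ 0.00074652)
S(a) = -4*a (S(a) = -2*(a + a) = -4*a)
(X + S(-2021))*(-4166464 - 3041276) = (√53/9752 - 4*(-2021))*(-4166464 - 3041276) = (√53/9752 + 8084)*(-7207740) = (8084 + √53/9752)*(-7207740) = -58267370160 - 78345*√53/106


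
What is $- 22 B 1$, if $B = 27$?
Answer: $-594$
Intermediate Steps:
$- 22 B 1 = \left(-22\right) 27 \cdot 1 = \left(-594\right) 1 = -594$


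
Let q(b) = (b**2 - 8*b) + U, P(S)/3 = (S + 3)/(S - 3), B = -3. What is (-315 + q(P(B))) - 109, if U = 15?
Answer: -409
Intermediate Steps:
P(S) = 3*(3 + S)/(-3 + S) (P(S) = 3*((S + 3)/(S - 3)) = 3*((3 + S)/(-3 + S)) = 3*(3 + S)/(-3 + S))
q(b) = 15 + b**2 - 8*b (q(b) = (b**2 - 8*b) + 15 = 15 + b**2 - 8*b)
(-315 + q(P(B))) - 109 = (-315 + (15 + (3*(3 - 3)/(-3 - 3))**2 - 24*(3 - 3)/(-3 - 3))) - 109 = (-315 + (15 + (3*0/(-6))**2 - 24*0/(-6))) - 109 = (-315 + (15 + (3*(-1/6)*0)**2 - 24*(-1)*0/6)) - 109 = (-315 + (15 + 0**2 - 8*0)) - 109 = (-315 + (15 + 0 + 0)) - 109 = (-315 + 15) - 109 = -300 - 109 = -409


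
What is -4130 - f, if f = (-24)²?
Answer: -4706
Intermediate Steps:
f = 576
-4130 - f = -4130 - 1*576 = -4130 - 576 = -4706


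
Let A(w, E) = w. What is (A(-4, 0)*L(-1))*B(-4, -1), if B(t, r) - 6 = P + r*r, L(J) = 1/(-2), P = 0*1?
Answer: 14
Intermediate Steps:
P = 0
L(J) = -½
B(t, r) = 6 + r² (B(t, r) = 6 + (0 + r*r) = 6 + (0 + r²) = 6 + r²)
(A(-4, 0)*L(-1))*B(-4, -1) = (-4*(-½))*(6 + (-1)²) = 2*(6 + 1) = 2*7 = 14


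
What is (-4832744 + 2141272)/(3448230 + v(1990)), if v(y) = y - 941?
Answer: -2691472/3449279 ≈ -0.78030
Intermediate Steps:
v(y) = -941 + y
(-4832744 + 2141272)/(3448230 + v(1990)) = (-4832744 + 2141272)/(3448230 + (-941 + 1990)) = -2691472/(3448230 + 1049) = -2691472/3449279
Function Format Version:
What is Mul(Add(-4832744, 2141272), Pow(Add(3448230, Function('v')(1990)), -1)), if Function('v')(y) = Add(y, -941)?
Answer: Rational(-2691472, 3449279) ≈ -0.78030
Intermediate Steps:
Function('v')(y) = Add(-941, y)
Mul(Add(-4832744, 2141272), Pow(Add(3448230, Function('v')(1990)), -1)) = Mul(Add(-4832744, 2141272), Pow(Add(3448230, Add(-941, 1990)), -1)) = Mul(-2691472, Pow(Add(3448230, 1049), -1)) = Mul(-2691472, Pow(3449279, -1)) = Mul(-2691472, Rational(1, 3449279)) = Rational(-2691472, 3449279)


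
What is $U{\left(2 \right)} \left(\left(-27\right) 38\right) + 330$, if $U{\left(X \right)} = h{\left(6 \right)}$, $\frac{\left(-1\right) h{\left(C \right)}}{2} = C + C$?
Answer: $24954$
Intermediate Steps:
$h{\left(C \right)} = - 4 C$ ($h{\left(C \right)} = - 2 \left(C + C\right) = - 2 \cdot 2 C = - 4 C$)
$U{\left(X \right)} = -24$ ($U{\left(X \right)} = \left(-4\right) 6 = -24$)
$U{\left(2 \right)} \left(\left(-27\right) 38\right) + 330 = - 24 \left(\left(-27\right) 38\right) + 330 = \left(-24\right) \left(-1026\right) + 330 = 24624 + 330 = 24954$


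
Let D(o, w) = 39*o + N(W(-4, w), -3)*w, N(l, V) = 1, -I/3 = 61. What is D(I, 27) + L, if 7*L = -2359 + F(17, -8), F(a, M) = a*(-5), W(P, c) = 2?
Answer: -52214/7 ≈ -7459.1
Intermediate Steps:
I = -183 (I = -3*61 = -183)
F(a, M) = -5*a
L = -2444/7 (L = (-2359 - 5*17)/7 = (-2359 - 85)/7 = (⅐)*(-2444) = -2444/7 ≈ -349.14)
D(o, w) = w + 39*o (D(o, w) = 39*o + 1*w = 39*o + w = w + 39*o)
D(I, 27) + L = (27 + 39*(-183)) - 2444/7 = (27 - 7137) - 2444/7 = -7110 - 2444/7 = -52214/7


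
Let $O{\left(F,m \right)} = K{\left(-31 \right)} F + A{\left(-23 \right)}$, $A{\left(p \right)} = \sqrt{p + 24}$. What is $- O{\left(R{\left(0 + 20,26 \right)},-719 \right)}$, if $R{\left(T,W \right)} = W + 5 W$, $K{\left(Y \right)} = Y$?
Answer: $4835$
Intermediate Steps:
$A{\left(p \right)} = \sqrt{24 + p}$
$R{\left(T,W \right)} = 6 W$
$O{\left(F,m \right)} = 1 - 31 F$ ($O{\left(F,m \right)} = - 31 F + \sqrt{24 - 23} = - 31 F + \sqrt{1} = - 31 F + 1 = 1 - 31 F$)
$- O{\left(R{\left(0 + 20,26 \right)},-719 \right)} = - (1 - 31 \cdot 6 \cdot 26) = - (1 - 4836) = \left(-1\right) \left(-4835\right) = 4835$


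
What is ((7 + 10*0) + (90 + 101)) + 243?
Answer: 441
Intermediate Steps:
((7 + 10*0) + (90 + 101)) + 243 = ((7 + 0) + 191) + 243 = (7 + 191) + 243 = 198 + 243 = 441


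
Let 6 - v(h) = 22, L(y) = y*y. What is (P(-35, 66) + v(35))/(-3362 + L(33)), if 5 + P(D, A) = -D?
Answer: -14/2273 ≈ -0.0061593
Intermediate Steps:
L(y) = y**2
P(D, A) = -5 - D
v(h) = -16 (v(h) = 6 - 1*22 = 6 - 22 = -16)
(P(-35, 66) + v(35))/(-3362 + L(33)) = ((-5 - 1*(-35)) - 16)/(-3362 + 33**2) = ((-5 + 35) - 16)/(-3362 + 1089) = (30 - 16)/(-2273) = 14*(-1/2273) = -14/2273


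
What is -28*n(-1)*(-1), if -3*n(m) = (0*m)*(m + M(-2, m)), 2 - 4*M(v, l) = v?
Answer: 0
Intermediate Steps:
M(v, l) = 1/2 - v/4
n(m) = 0 (n(m) = -0*m*(m + (1/2 - 1/4*(-2)))/3 = -0*(m + (1/2 + 1/2)) = -0*(m + 1) = -0*(1 + m) = -1/3*0 = 0)
-28*n(-1)*(-1) = -28*0*(-1) = 0*(-1) = 0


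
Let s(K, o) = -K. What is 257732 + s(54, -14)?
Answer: 257678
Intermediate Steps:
257732 + s(54, -14) = 257732 - 1*54 = 257732 - 54 = 257678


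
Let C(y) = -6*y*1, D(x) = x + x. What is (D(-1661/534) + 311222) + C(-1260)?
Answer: 85113133/267 ≈ 3.1878e+5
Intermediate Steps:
D(x) = 2*x
C(y) = -6*y
(D(-1661/534) + 311222) + C(-1260) = (2*(-1661/534) + 311222) - 6*(-1260) = (2*(-1661*1/534) + 311222) + 7560 = (2*(-1661/534) + 311222) + 7560 = (-1661/267 + 311222) + 7560 = 83094613/267 + 7560 = 85113133/267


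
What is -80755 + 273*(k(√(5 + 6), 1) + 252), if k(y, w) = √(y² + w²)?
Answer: -11959 + 546*√3 ≈ -11013.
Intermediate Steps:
k(y, w) = √(w² + y²)
-80755 + 273*(k(√(5 + 6), 1) + 252) = -80755 + 273*(√(1² + (√(5 + 6))²) + 252) = -80755 + 273*(√(1 + (√11)²) + 252) = -80755 + 273*(√(1 + 11) + 252) = -80755 + 273*(√12 + 252) = -80755 + 273*(2*√3 + 252) = -80755 + 273*(252 + 2*√3) = -80755 + (68796 + 546*√3) = -11959 + 546*√3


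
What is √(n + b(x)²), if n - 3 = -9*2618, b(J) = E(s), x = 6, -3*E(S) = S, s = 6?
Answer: I*√23555 ≈ 153.48*I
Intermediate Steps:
E(S) = -S/3
b(J) = -2 (b(J) = -⅓*6 = -2)
n = -23559 (n = 3 - 9*2618 = 3 - 23562 = -23559)
√(n + b(x)²) = √(-23559 + (-2)²) = √(-23559 + 4) = √(-23555) = I*√23555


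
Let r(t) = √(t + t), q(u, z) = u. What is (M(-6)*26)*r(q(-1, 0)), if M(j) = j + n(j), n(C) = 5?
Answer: -26*I*√2 ≈ -36.77*I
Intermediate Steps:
M(j) = 5 + j (M(j) = j + 5 = 5 + j)
r(t) = √2*√t (r(t) = √(2*t) = √2*√t)
(M(-6)*26)*r(q(-1, 0)) = ((5 - 6)*26)*(√2*√(-1)) = (-1*26)*(√2*I) = -26*I*√2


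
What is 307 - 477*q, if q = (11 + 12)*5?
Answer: -54548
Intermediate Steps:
q = 115 (q = 23*5 = 115)
307 - 477*q = 307 - 477*115 = 307 - 54855 = -54548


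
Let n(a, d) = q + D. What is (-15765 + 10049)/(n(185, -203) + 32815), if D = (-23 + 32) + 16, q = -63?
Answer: -5716/32777 ≈ -0.17439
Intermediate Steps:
D = 25 (D = 9 + 16 = 25)
n(a, d) = -38 (n(a, d) = -63 + 25 = -38)
(-15765 + 10049)/(n(185, -203) + 32815) = (-15765 + 10049)/(-38 + 32815) = -5716/32777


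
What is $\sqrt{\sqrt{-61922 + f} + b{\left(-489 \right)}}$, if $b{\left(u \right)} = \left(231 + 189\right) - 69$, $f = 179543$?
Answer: $\sqrt{351 + 3 \sqrt{13069}} \approx 26.343$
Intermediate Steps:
$b{\left(u \right)} = 351$ ($b{\left(u \right)} = 420 - 69 = 351$)
$\sqrt{\sqrt{-61922 + f} + b{\left(-489 \right)}} = \sqrt{\sqrt{-61922 + 179543} + 351} = \sqrt{\sqrt{117621} + 351} = \sqrt{3 \sqrt{13069} + 351} = \sqrt{351 + 3 \sqrt{13069}}$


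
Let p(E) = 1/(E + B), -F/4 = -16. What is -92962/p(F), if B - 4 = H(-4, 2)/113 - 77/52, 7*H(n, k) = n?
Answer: -127165555141/20566 ≈ -6.1833e+6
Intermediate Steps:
F = 64 (F = -4*(-16) = 64)
H(n, k) = n/7
B = 103413/41132 (B = 4 + (((⅐)*(-4))/113 - 77/52) = 4 + (-4/7*1/113 - 77*1/52) = 4 + (-4/791 - 77/52) = 4 - 61115/41132 = 103413/41132 ≈ 2.5142)
p(E) = 1/(103413/41132 + E) (p(E) = 1/(E + 103413/41132) = 1/(103413/41132 + E))
-92962/p(F) = -92962/(41132/(103413 + 41132*64)) = -92962/(41132/(103413 + 2632448)) = -92962/(41132/2735861) = -92962/(41132*(1/2735861)) = -92962/41132/2735861 = -92962*2735861/41132 = -127165555141/20566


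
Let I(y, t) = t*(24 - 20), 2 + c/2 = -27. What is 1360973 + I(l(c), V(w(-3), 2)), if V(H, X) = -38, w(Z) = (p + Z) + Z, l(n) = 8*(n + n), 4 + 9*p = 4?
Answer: 1360821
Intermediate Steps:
p = 0 (p = -4/9 + (1/9)*4 = -4/9 + 4/9 = 0)
c = -58 (c = -4 + 2*(-27) = -4 - 54 = -58)
l(n) = 16*n (l(n) = 8*(2*n) = 16*n)
w(Z) = 2*Z (w(Z) = (0 + Z) + Z = Z + Z = 2*Z)
I(y, t) = 4*t (I(y, t) = t*4 = 4*t)
1360973 + I(l(c), V(w(-3), 2)) = 1360973 + 4*(-38) = 1360973 - 152 = 1360821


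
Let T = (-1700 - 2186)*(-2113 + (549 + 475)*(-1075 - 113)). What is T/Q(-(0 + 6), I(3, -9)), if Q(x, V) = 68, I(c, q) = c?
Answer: 2367788375/34 ≈ 6.9641e+7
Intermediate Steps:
T = 4735576750 (T = -3886*(-2113 + 1024*(-1188)) = -3886*(-2113 - 1216512) = -3886*(-1218625) = 4735576750)
T/Q(-(0 + 6), I(3, -9)) = 4735576750/68 = 4735576750*(1/68) = 2367788375/34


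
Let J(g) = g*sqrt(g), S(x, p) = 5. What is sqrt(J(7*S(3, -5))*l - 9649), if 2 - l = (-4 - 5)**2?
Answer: sqrt(-9649 - 2765*sqrt(35)) ≈ 161.27*I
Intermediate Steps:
l = -79 (l = 2 - (-4 - 5)**2 = 2 - 1*(-9)**2 = 2 - 1*81 = 2 - 81 = -79)
J(g) = g**(3/2)
sqrt(J(7*S(3, -5))*l - 9649) = sqrt((7*5)**(3/2)*(-79) - 9649) = sqrt(35**(3/2)*(-79) - 9649) = sqrt((35*sqrt(35))*(-79) - 9649) = sqrt(-2765*sqrt(35) - 9649) = sqrt(-9649 - 2765*sqrt(35))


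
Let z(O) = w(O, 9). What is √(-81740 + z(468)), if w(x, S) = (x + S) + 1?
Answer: I*√81262 ≈ 285.06*I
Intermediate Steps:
w(x, S) = 1 + S + x (w(x, S) = (S + x) + 1 = 1 + S + x)
z(O) = 10 + O (z(O) = 1 + 9 + O = 10 + O)
√(-81740 + z(468)) = √(-81740 + (10 + 468)) = √(-81740 + 478) = √(-81262) = I*√81262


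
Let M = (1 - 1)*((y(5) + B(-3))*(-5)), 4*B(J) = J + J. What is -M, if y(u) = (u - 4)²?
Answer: 0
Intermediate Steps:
y(u) = (-4 + u)²
B(J) = J/2 (B(J) = (J + J)/4 = (2*J)/4 = J/2)
M = 0 (M = (1 - 1)*(((-4 + 5)² + (½)*(-3))*(-5)) = 0*((1² - 3/2)*(-5)) = 0*((1 - 3/2)*(-5)) = 0*(-½*(-5)) = 0*(5/2) = 0)
-M = -1*0 = 0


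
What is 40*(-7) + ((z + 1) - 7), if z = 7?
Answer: -279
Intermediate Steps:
40*(-7) + ((z + 1) - 7) = 40*(-7) + ((7 + 1) - 7) = -280 + (8 - 7) = -280 + 1 = -279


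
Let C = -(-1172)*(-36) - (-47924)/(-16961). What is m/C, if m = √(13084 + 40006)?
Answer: -16961*√53090/715666436 ≈ -0.0054607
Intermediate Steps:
C = -715666436/16961 (C = -1*42192 - (-47924)*(-1)/16961 = -42192 - 1*47924/16961 = -42192 - 47924/16961 = -715666436/16961 ≈ -42195.)
m = √53090 ≈ 230.41
m/C = √53090/(-715666436/16961) = √53090*(-16961/715666436) = -16961*√53090/715666436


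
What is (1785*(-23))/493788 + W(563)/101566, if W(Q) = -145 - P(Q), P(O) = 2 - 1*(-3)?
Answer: -707310055/8358678668 ≈ -0.084620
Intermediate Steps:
P(O) = 5 (P(O) = 2 + 3 = 5)
W(Q) = -150 (W(Q) = -145 - 1*5 = -145 - 5 = -150)
(1785*(-23))/493788 + W(563)/101566 = (1785*(-23))/493788 - 150/101566 = -41055*1/493788 - 150*1/101566 = -13685/164596 - 75/50783 = -707310055/8358678668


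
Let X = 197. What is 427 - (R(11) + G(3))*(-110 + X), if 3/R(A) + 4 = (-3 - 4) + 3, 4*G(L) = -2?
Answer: 4025/8 ≈ 503.13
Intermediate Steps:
G(L) = -½ (G(L) = (¼)*(-2) = -½)
R(A) = -3/8 (R(A) = 3/(-4 + ((-3 - 4) + 3)) = 3/(-4 + (-7 + 3)) = 3/(-4 - 4) = 3/(-8) = 3*(-⅛) = -3/8)
427 - (R(11) + G(3))*(-110 + X) = 427 - (-3/8 - ½)*(-110 + 197) = 427 - (-7)*87/8 = 427 - 1*(-609/8) = 427 + 609/8 = 4025/8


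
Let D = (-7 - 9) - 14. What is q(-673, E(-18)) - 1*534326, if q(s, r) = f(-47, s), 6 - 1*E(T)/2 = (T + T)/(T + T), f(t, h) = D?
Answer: -534356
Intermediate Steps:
D = -30 (D = -16 - 14 = -30)
f(t, h) = -30
E(T) = 10 (E(T) = 12 - 2*(T + T)/(T + T) = 12 - 2*2*T/(2*T) = 12 - 2*2*T*1/(2*T) = 12 - 2*1 = 12 - 2 = 10)
q(s, r) = -30
q(-673, E(-18)) - 1*534326 = -30 - 1*534326 = -30 - 534326 = -534356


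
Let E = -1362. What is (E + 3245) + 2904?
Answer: 4787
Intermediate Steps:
(E + 3245) + 2904 = (-1362 + 3245) + 2904 = 1883 + 2904 = 4787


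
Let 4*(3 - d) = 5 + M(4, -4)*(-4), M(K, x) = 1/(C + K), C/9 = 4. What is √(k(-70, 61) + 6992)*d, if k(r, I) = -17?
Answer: 213*√31/8 ≈ 148.24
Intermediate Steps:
C = 36 (C = 9*4 = 36)
M(K, x) = 1/(36 + K)
d = 71/40 (d = 3 - (5 - 4/(36 + 4))/4 = 3 - (5 - 4/40)/4 = 3 - (5 + (1/40)*(-4))/4 = 3 - (5 - ⅒)/4 = 3 - ¼*49/10 = 3 - 49/40 = 71/40 ≈ 1.7750)
√(k(-70, 61) + 6992)*d = √(-17 + 6992)*(71/40) = √6975*(71/40) = (15*√31)*(71/40) = 213*√31/8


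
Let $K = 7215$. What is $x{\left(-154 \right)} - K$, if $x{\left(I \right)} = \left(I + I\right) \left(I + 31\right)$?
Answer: $30669$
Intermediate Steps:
$x{\left(I \right)} = 2 I \left(31 + I\right)$
$x{\left(-154 \right)} - K = 2 \left(-154\right) \left(31 - 154\right) - 7215 = 2 \left(-154\right) \left(-123\right) - 7215 = 37884 - 7215 = 30669$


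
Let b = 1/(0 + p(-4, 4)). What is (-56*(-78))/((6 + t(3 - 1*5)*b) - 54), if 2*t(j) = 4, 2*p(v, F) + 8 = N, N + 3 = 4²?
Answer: -5460/59 ≈ -92.542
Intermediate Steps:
N = 13 (N = -3 + 4² = -3 + 16 = 13)
p(v, F) = 5/2 (p(v, F) = -4 + (½)*13 = -4 + 13/2 = 5/2)
t(j) = 2 (t(j) = (½)*4 = 2)
b = ⅖ (b = 1/(0 + 5/2) = 1/(5/2) = ⅖ ≈ 0.40000)
(-56*(-78))/((6 + t(3 - 1*5)*b) - 54) = (-56*(-78))/((6 + 2*(⅖)) - 54) = 4368/((6 + ⅘) - 54) = 4368/(34/5 - 54) = 4368/(-236/5) = 4368*(-5/236) = -5460/59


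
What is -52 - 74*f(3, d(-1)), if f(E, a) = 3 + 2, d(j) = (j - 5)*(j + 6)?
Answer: -422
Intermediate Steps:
d(j) = (-5 + j)*(6 + j)
f(E, a) = 5
-52 - 74*f(3, d(-1)) = -52 - 74*5 = -52 - 370 = -422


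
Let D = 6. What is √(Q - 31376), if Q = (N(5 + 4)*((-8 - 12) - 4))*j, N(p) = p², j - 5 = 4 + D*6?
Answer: 2*I*√29714 ≈ 344.75*I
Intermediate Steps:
j = 45 (j = 5 + (4 + 6*6) = 5 + (4 + 36) = 5 + 40 = 45)
Q = -87480 (Q = ((5 + 4)²*((-8 - 12) - 4))*45 = (9²*(-20 - 4))*45 = (81*(-24))*45 = -1944*45 = -87480)
√(Q - 31376) = √(-87480 - 31376) = √(-118856) = 2*I*√29714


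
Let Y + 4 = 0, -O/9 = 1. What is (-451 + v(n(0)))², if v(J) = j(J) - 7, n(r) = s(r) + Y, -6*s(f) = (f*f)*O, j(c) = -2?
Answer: 211600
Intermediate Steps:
O = -9 (O = -9*1 = -9)
Y = -4 (Y = -4 + 0 = -4)
s(f) = 3*f²/2 (s(f) = -f*f*(-9)/6 = -f²*(-9)/6 = -(-3)*f²/2 = 3*f²/2)
n(r) = -4 + 3*r²/2 (n(r) = 3*r²/2 - 4 = -4 + 3*r²/2)
v(J) = -9 (v(J) = -2 - 7 = -9)
(-451 + v(n(0)))² = (-451 - 9)² = (-460)² = 211600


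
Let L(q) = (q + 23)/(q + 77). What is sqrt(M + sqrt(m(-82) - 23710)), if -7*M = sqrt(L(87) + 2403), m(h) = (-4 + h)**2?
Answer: sqrt(-574*sqrt(16162282) + 329476*I*sqrt(16314))/574 ≈ 7.7754 + 8.2135*I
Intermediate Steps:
L(q) = (23 + q)/(77 + q)
M = -sqrt(16162282)/574 (M = -sqrt((23 + 87)/(77 + 87) + 2403)/7 = -sqrt(110/164 + 2403)/7 = -sqrt((1/164)*110 + 2403)/7 = -sqrt(55/82 + 2403)/7 = -sqrt(16162282)/574 ≈ -7.0039)
sqrt(M + sqrt(m(-82) - 23710)) = sqrt(-sqrt(16162282)/574 + sqrt((-4 - 82)**2 - 23710)) = sqrt(-sqrt(16162282)/574 + sqrt((-86)**2 - 23710)) = sqrt(-sqrt(16162282)/574 + sqrt(7396 - 23710)) = sqrt(-sqrt(16162282)/574 + sqrt(-16314)) = sqrt(-sqrt(16162282)/574 + I*sqrt(16314))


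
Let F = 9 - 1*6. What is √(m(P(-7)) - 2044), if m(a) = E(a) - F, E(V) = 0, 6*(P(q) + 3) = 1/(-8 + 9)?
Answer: I*√2047 ≈ 45.244*I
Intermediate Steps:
P(q) = -17/6 (P(q) = -3 + 1/(6*(-8 + 9)) = -3 + (⅙)/1 = -3 + (⅙)*1 = -3 + ⅙ = -17/6)
F = 3 (F = 9 - 6 = 3)
m(a) = -3 (m(a) = 0 - 1*3 = 0 - 3 = -3)
√(m(P(-7)) - 2044) = √(-3 - 2044) = √(-2047) = I*√2047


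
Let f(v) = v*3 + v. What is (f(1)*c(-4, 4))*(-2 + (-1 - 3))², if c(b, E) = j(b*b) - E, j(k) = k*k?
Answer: 36288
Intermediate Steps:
j(k) = k²
c(b, E) = b⁴ - E (c(b, E) = (b*b)² - E = (b²)² - E = b⁴ - E)
f(v) = 4*v (f(v) = 3*v + v = 4*v)
(f(1)*c(-4, 4))*(-2 + (-1 - 3))² = ((4*1)*((-4)⁴ - 1*4))*(-2 + (-1 - 3))² = (4*(256 - 4))*(-2 - 4)² = (4*252)*(-6)² = 1008*36 = 36288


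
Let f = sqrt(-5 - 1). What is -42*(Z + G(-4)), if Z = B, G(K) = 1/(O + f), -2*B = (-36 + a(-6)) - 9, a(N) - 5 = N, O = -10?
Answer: -50988/53 + 21*I*sqrt(6)/53 ≈ -962.04 + 0.97055*I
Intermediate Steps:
f = I*sqrt(6) (f = sqrt(-6) = I*sqrt(6) ≈ 2.4495*I)
a(N) = 5 + N
B = 23 (B = -((-36 + (5 - 6)) - 9)/2 = -((-36 - 1) - 9)/2 = -(-37 - 9)/2 = -1/2*(-46) = 23)
G(K) = 1/(-10 + I*sqrt(6))
Z = 23
-42*(Z + G(-4)) = -42*(23 + (-5/53 - I*sqrt(6)/106)) = -42*(1214/53 - I*sqrt(6)/106) = -50988/53 + 21*I*sqrt(6)/53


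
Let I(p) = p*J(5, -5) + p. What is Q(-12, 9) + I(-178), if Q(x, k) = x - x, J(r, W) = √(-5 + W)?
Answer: -178 - 178*I*√10 ≈ -178.0 - 562.89*I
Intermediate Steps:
Q(x, k) = 0
I(p) = p + I*p*√10 (I(p) = p*√(-5 - 5) + p = p*√(-10) + p = p*(I*√10) + p = I*p*√10 + p = p + I*p*√10)
Q(-12, 9) + I(-178) = 0 - 178*(1 + I*√10) = 0 + (-178 - 178*I*√10) = -178 - 178*I*√10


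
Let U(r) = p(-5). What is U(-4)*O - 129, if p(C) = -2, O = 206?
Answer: -541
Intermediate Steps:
U(r) = -2
U(-4)*O - 129 = -2*206 - 129 = -412 - 129 = -541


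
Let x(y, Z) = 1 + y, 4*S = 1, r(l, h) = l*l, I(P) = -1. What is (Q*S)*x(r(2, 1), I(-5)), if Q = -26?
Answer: -65/2 ≈ -32.500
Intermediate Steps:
r(l, h) = l²
S = ¼ (S = (¼)*1 = ¼ ≈ 0.25000)
(Q*S)*x(r(2, 1), I(-5)) = (-26*¼)*(1 + 2²) = -13*(1 + 4)/2 = -13/2*5 = -65/2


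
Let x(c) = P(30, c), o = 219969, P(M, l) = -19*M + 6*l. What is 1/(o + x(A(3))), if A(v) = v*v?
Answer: 1/219453 ≈ 4.5568e-6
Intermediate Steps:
A(v) = v**2
x(c) = -570 + 6*c (x(c) = -19*30 + 6*c = -570 + 6*c)
1/(o + x(A(3))) = 1/(219969 + (-570 + 6*3**2)) = 1/(219969 + (-570 + 6*9)) = 1/(219969 + (-570 + 54)) = 1/(219969 - 516) = 1/219453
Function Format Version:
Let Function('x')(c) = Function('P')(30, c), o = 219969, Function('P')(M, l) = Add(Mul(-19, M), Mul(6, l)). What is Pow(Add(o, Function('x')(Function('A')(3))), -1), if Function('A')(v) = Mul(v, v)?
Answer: Rational(1, 219453) ≈ 4.5568e-6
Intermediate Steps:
Function('A')(v) = Pow(v, 2)
Function('x')(c) = Add(-570, Mul(6, c)) (Function('x')(c) = Add(Mul(-19, 30), Mul(6, c)) = Add(-570, Mul(6, c)))
Pow(Add(o, Function('x')(Function('A')(3))), -1) = Pow(Add(219969, Add(-570, Mul(6, Pow(3, 2)))), -1) = Pow(Add(219969, Add(-570, Mul(6, 9))), -1) = Pow(Add(219969, Add(-570, 54)), -1) = Pow(Add(219969, -516), -1) = Pow(219453, -1) = Rational(1, 219453)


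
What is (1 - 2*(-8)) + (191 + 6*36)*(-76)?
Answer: -30915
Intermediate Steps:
(1 - 2*(-8)) + (191 + 6*36)*(-76) = (1 + 16) + (191 + 216)*(-76) = 17 + 407*(-76) = 17 - 30932 = -30915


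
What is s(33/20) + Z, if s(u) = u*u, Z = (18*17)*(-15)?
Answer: -1834911/400 ≈ -4587.3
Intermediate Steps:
Z = -4590 (Z = 306*(-15) = -4590)
s(u) = u**2
s(33/20) + Z = (33/20)**2 - 4590 = 1089/400 - 4590 = -1834911/400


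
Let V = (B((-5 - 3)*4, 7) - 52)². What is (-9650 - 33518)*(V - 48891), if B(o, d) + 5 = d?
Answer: 2002606688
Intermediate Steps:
B(o, d) = -5 + d
V = 2500 (V = ((-5 + 7) - 52)² = (2 - 52)² = (-50)² = 2500)
(-9650 - 33518)*(V - 48891) = (-9650 - 33518)*(2500 - 48891) = -43168*(-46391) = 2002606688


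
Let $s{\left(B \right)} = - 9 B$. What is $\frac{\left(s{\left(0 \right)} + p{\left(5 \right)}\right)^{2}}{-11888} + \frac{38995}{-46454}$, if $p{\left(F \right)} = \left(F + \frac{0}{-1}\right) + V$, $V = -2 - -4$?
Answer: $- \frac{232924403}{276122576} \approx -0.84355$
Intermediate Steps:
$V = 2$ ($V = -2 + 4 = 2$)
$p{\left(F \right)} = 2 + F$ ($p{\left(F \right)} = \left(F + \frac{0}{-1}\right) + 2 = \left(F + 0 \left(-1\right)\right) + 2 = \left(F + 0\right) + 2 = F + 2 = 2 + F$)
$\frac{\left(s{\left(0 \right)} + p{\left(5 \right)}\right)^{2}}{-11888} + \frac{38995}{-46454} = \frac{\left(\left(-9\right) 0 + \left(2 + 5\right)\right)^{2}}{-11888} + \frac{38995}{-46454} = \left(0 + 7\right)^{2} \left(- \frac{1}{11888}\right) + 38995 \left(- \frac{1}{46454}\right) = 7^{2} \left(- \frac{1}{11888}\right) - \frac{38995}{46454} = 49 \left(- \frac{1}{11888}\right) - \frac{38995}{46454} = - \frac{49}{11888} - \frac{38995}{46454} = - \frac{232924403}{276122576}$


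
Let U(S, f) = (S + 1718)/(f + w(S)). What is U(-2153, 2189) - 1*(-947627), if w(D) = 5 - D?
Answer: 1373111378/1449 ≈ 9.4763e+5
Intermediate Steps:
U(S, f) = (1718 + S)/(5 + f - S) (U(S, f) = (S + 1718)/(f + (5 - S)) = (1718 + S)/(5 + f - S))
U(-2153, 2189) - 1*(-947627) = (1718 - 2153)/(5 + 2189 - 1*(-2153)) - 1*(-947627) = -435/(5 + 2189 + 2153) + 947627 = -435/4347 + 947627 = (1/4347)*(-435) + 947627 = -145/1449 + 947627 = 1373111378/1449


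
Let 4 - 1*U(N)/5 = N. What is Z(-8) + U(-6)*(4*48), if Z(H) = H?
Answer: 9592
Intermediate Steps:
U(N) = 20 - 5*N
Z(-8) + U(-6)*(4*48) = -8 + (20 - 5*(-6))*(4*48) = -8 + (20 + 30)*192 = -8 + 50*192 = -8 + 9600 = 9592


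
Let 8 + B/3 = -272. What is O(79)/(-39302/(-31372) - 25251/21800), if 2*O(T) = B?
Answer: -71810508000/16152307 ≈ -4445.8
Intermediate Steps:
B = -840 (B = -24 + 3*(-272) = -24 - 816 = -840)
O(T) = -420 (O(T) = (½)*(-840) = -420)
O(79)/(-39302/(-31372) - 25251/21800) = -420/(-39302/(-31372) - 25251/21800) = -420/(-39302*(-1/31372) - 25251*1/21800) = -420/(19651/15686 - 25251/21800) = -420/16152307/170977400 = -420*170977400/16152307 = -71810508000/16152307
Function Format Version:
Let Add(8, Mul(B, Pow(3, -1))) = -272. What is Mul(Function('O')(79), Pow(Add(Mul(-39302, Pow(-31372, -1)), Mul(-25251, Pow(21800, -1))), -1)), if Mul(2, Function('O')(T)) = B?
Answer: Rational(-71810508000, 16152307) ≈ -4445.8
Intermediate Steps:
B = -840 (B = Add(-24, Mul(3, -272)) = Add(-24, -816) = -840)
Function('O')(T) = -420 (Function('O')(T) = Mul(Rational(1, 2), -840) = -420)
Mul(Function('O')(79), Pow(Add(Mul(-39302, Pow(-31372, -1)), Mul(-25251, Pow(21800, -1))), -1)) = Mul(-420, Pow(Add(Mul(-39302, Pow(-31372, -1)), Mul(-25251, Pow(21800, -1))), -1)) = Mul(-420, Pow(Add(Mul(-39302, Rational(-1, 31372)), Mul(-25251, Rational(1, 21800))), -1)) = Mul(-420, Pow(Add(Rational(19651, 15686), Rational(-25251, 21800)), -1)) = Mul(-420, Pow(Rational(16152307, 170977400), -1)) = Mul(-420, Rational(170977400, 16152307)) = Rational(-71810508000, 16152307)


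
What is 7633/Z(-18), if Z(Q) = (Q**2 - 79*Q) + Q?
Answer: 7633/1728 ≈ 4.4172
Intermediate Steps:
Z(Q) = Q**2 - 78*Q
7633/Z(-18) = 7633/((-18*(-78 - 18))) = 7633/((-18*(-96))) = 7633/1728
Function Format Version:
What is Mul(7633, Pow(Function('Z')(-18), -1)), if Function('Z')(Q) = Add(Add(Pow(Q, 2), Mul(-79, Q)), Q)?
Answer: Rational(7633, 1728) ≈ 4.4172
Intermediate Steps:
Function('Z')(Q) = Add(Pow(Q, 2), Mul(-78, Q))
Mul(7633, Pow(Function('Z')(-18), -1)) = Mul(7633, Pow(Mul(-18, Add(-78, -18)), -1)) = Mul(7633, Pow(Mul(-18, -96), -1)) = Mul(7633, Pow(1728, -1)) = Mul(7633, Rational(1, 1728)) = Rational(7633, 1728)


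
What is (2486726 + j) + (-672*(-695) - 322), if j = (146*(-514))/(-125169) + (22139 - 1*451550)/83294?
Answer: 30792047772576061/10425826686 ≈ 2.9534e+6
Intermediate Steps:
j = -47498230523/10425826686 (j = -75044*(-1/125169) + (22139 - 451550)*(1/83294) = 75044/125169 - 429411*1/83294 = 75044/125169 - 429411/83294 = -47498230523/10425826686 ≈ -4.5558)
(2486726 + j) + (-672*(-695) - 322) = (2486726 - 47498230523/10425826686) + (-672*(-695) - 322) = 25926126793339513/10425826686 + (467040 - 322) = 25926126793339513/10425826686 + 466718 = 30792047772576061/10425826686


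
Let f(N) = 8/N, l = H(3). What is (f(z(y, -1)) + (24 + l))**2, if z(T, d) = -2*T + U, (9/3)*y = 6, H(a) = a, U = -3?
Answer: 32761/49 ≈ 668.59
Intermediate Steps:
y = 2 (y = (1/3)*6 = 2)
l = 3
z(T, d) = -3 - 2*T (z(T, d) = -2*T - 3 = -3 - 2*T)
(f(z(y, -1)) + (24 + l))**2 = (8/(-3 - 2*2) + (24 + 3))**2 = (8/(-3 - 4) + 27)**2 = (8/(-7) + 27)**2 = (8*(-1/7) + 27)**2 = (-8/7 + 27)**2 = (181/7)**2 = 32761/49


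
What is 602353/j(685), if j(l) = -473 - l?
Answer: -3121/6 ≈ -520.17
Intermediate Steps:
602353/j(685) = 602353/(-473 - 1*685) = 602353/(-473 - 685) = 602353/(-1158) = 602353*(-1/1158) = -3121/6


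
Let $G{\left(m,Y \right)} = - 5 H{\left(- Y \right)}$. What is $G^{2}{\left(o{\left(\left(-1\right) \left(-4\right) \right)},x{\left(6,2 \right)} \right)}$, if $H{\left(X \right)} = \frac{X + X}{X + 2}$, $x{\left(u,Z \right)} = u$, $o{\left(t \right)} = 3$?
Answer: $225$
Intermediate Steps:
$H{\left(X \right)} = \frac{2 X}{2 + X}$
$G{\left(m,Y \right)} = \frac{10 Y}{2 - Y}$ ($G{\left(m,Y \right)} = - 5 \frac{2 \left(- Y\right)}{2 - Y} = - 5 \left(- \frac{2 Y}{2 - Y}\right) = \frac{10 Y}{2 - Y}$)
$G^{2}{\left(o{\left(\left(-1\right) \left(-4\right) \right)},x{\left(6,2 \right)} \right)} = \left(\left(-10\right) 6 \frac{1}{-2 + 6}\right)^{2} = \left(\left(-10\right) 6 \cdot \frac{1}{4}\right)^{2} = \left(-15\right)^{2} = 225$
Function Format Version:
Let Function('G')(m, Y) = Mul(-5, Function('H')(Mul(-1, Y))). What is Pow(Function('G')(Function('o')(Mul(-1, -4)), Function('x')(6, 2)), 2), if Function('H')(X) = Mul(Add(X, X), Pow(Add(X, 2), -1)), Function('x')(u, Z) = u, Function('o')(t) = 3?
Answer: 225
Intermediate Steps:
Function('H')(X) = Mul(2, X, Pow(Add(2, X), -1)) (Function('H')(X) = Mul(Mul(2, X), Pow(Add(2, X), -1)) = Mul(2, X, Pow(Add(2, X), -1)))
Function('G')(m, Y) = Mul(10, Y, Pow(Add(2, Mul(-1, Y)), -1)) (Function('G')(m, Y) = Mul(-5, Mul(2, Mul(-1, Y), Pow(Add(2, Mul(-1, Y)), -1))) = Mul(-5, Mul(-2, Y, Pow(Add(2, Mul(-1, Y)), -1))) = Mul(10, Y, Pow(Add(2, Mul(-1, Y)), -1)))
Pow(Function('G')(Function('o')(Mul(-1, -4)), Function('x')(6, 2)), 2) = Pow(Mul(-10, 6, Pow(Add(-2, 6), -1)), 2) = Pow(Mul(-10, 6, Pow(4, -1)), 2) = Pow(Mul(-10, 6, Rational(1, 4)), 2) = Pow(-15, 2) = 225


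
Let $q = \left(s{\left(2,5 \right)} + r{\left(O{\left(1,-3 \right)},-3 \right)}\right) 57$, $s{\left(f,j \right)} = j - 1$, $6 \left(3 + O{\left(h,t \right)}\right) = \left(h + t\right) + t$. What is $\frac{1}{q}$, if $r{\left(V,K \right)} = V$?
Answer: $\frac{2}{19} \approx 0.10526$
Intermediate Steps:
$O{\left(h,t \right)} = -3 + \frac{t}{3} + \frac{h}{6}$ ($O{\left(h,t \right)} = -3 + \frac{\left(h + t\right) + t}{6} = -3 + \frac{h + 2 t}{6} = -3 + \left(\frac{t}{3} + \frac{h}{6}\right) = -3 + \frac{t}{3} + \frac{h}{6}$)
$s{\left(f,j \right)} = -1 + j$
$q = \frac{19}{2}$ ($q = \left(\left(-1 + 5\right) + \left(-3 + \frac{1}{3} \left(-3\right) + \frac{1}{6} \cdot 1\right)\right) 57 = \left(4 - \frac{23}{6}\right) 57 = \frac{1}{6} \cdot 57 = \frac{19}{2} \approx 9.5$)
$\frac{1}{q} = \frac{1}{\frac{19}{2}} = \frac{2}{19}$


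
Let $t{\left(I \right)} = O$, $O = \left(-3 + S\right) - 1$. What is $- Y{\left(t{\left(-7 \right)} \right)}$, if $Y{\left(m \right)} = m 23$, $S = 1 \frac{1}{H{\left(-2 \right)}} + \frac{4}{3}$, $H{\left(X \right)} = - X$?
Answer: $\frac{299}{6} \approx 49.833$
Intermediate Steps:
$S = \frac{11}{6}$ ($S = 1 \frac{1}{\left(-1\right) \left(-2\right)} + \frac{4}{3} = 1 \cdot \frac{1}{2} + 4 \cdot \frac{1}{3} = 1 \cdot \frac{1}{2} + \frac{4}{3} = \frac{1}{2} + \frac{4}{3} = \frac{11}{6} \approx 1.8333$)
$O = - \frac{13}{6}$ ($O = \left(-3 + \frac{11}{6}\right) - 1 = - \frac{7}{6} - 1 = - \frac{13}{6} \approx -2.1667$)
$t{\left(I \right)} = - \frac{13}{6}$
$Y{\left(m \right)} = 23 m$
$- Y{\left(t{\left(-7 \right)} \right)} = - \frac{23 \left(-13\right)}{6} = \left(-1\right) \left(- \frac{299}{6}\right) = \frac{299}{6}$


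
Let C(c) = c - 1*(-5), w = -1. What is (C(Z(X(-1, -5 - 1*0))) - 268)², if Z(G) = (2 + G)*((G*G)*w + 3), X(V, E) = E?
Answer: 38809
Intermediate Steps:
Z(G) = (2 + G)*(3 - G²) (Z(G) = (2 + G)*((G*G)*(-1) + 3) = (2 + G)*(G²*(-1) + 3) = (2 + G)*(-G² + 3) = (2 + G)*(3 - G²))
C(c) = 5 + c (C(c) = c + 5 = 5 + c)
(C(Z(X(-1, -5 - 1*0))) - 268)² = ((5 + (6 - (-5 - 1*0)³ - 2*(-5 - 1*0)² + 3*(-5 - 1*0))) - 268)² = ((5 + (6 - (-5 + 0)³ - 2*(-5 + 0)² + 3*(-5 + 0))) - 268)² = ((5 + (6 - 1*(-5)³ - 2*(-5)² + 3*(-5))) - 268)² = ((5 + (6 - 1*(-125) - 2*25 - 15)) - 268)² = ((5 + (6 + 125 - 50 - 15)) - 268)² = ((5 + 66) - 268)² = (71 - 268)² = (-197)² = 38809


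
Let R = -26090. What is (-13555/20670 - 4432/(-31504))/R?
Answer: 4192841/212368582140 ≈ 1.9743e-5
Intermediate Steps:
(-13555/20670 - 4432/(-31504))/R = (-13555/20670 - 4432/(-31504))/(-26090) = (-13555*1/20670 - 4432*(-1/31504))*(-1/26090) = (-2711/4134 + 277/1969)*(-1/26090) = -4192841/8139846*(-1/26090) = 4192841/212368582140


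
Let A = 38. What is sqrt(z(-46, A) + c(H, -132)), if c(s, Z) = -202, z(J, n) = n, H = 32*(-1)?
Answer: 2*I*sqrt(41) ≈ 12.806*I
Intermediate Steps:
H = -32
sqrt(z(-46, A) + c(H, -132)) = sqrt(38 - 202) = sqrt(-164) = 2*I*sqrt(41)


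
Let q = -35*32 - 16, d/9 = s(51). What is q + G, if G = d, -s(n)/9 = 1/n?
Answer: -19339/17 ≈ -1137.6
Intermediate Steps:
s(n) = -9/n
d = -27/17 (d = 9*(-9/51) = 9*(-9*1/51) = 9*(-3/17) = -27/17 ≈ -1.5882)
q = -1136 (q = -1120 - 16 = -1136)
G = -27/17 ≈ -1.5882
q + G = -1136 - 27/17 = -19339/17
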